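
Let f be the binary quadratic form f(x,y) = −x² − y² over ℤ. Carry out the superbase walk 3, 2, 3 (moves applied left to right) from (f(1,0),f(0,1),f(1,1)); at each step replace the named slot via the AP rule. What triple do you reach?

start (-1,-1,-2) = (f(1,0),f(0,1),f(1,1))
replace slot 3: 2·((-1)+(-1)) − (-2) = -2 → (-1,-1,-2)
replace slot 2: 2·((-1)+(-2)) − (-1) = -5 → (-1,-5,-2)
replace slot 3: 2·((-1)+(-5)) − (-2) = -10 → (-1,-5,-10)

-1,-5,-10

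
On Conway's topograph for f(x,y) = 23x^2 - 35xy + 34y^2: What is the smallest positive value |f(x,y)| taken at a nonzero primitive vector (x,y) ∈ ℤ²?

translate: b→11 (≡-35 mod 46), so (23,-35,34)→(23,11,22)
flip: (23,11,22)→(22,-11,23)
reduced (well bottom): (22,-11,23) with a≤c, −a<b≤a
well minimum = a = 22

22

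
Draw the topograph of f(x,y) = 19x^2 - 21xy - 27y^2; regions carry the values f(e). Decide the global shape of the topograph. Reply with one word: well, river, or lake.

D = b²−4ac = (-21)² − 4·19·(-27) = 2493
D > 0 non-square ⇒ indefinite ⇒ periodic river

river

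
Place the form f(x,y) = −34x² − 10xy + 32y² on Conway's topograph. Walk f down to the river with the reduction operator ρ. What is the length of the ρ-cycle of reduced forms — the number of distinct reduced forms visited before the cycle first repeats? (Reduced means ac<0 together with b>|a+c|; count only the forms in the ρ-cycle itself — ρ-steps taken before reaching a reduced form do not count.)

D = 4452, ⌊√D⌋ = 66
descent: ρ → (32,10,-34)  [lands on river]
river: ρ → (-34,58,8)
river: ρ → (8,54,-48)
river: ρ → (-48,42,14)
river: ρ → (14,42,-48)
river: ρ → (-48,54,8)
river: ρ → (8,58,-34)
river: ρ → (-34,10,32)
river: ρ → (32,54,-12)
river: ρ → (-12,66,2)
river: ρ → (2,66,-12)
river: ρ → (-12,54,32)
ρ-cycle length = 12 (tail of 1 descent step not counted)

12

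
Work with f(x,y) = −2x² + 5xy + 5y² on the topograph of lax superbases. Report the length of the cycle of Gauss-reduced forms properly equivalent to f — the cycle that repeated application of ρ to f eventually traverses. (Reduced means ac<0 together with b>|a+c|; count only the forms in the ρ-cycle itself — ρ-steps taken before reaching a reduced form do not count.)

D = 65, ⌊√D⌋ = 8
river: ρ → (5,5,-2)
river: ρ → (-2,7,2)
river: ρ → (2,5,-5)
river: ρ → (-5,5,2)
river: ρ → (2,7,-2)
river: ρ → (-2,5,5)
ρ-cycle length = 6 (tail of 0 descent steps not counted)

6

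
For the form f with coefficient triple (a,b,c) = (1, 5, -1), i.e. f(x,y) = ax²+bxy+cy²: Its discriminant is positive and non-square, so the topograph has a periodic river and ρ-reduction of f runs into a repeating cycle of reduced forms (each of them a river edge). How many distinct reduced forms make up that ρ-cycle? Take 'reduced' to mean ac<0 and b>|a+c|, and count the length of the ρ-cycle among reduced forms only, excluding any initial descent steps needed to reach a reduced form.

D = 29, ⌊√D⌋ = 5
river: ρ → (-1,5,1)
river: ρ → (1,5,-1)
ρ-cycle length = 2 (tail of 0 descent steps not counted)

2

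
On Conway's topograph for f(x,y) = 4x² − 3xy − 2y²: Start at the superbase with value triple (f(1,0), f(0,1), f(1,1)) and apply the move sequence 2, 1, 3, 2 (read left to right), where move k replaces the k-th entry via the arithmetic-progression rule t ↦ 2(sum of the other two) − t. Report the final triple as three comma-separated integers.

start (4,-2,-1) = (f(1,0),f(0,1),f(1,1))
replace slot 2: 2·(4+(-1)) − (-2) = 8 → (4,8,-1)
replace slot 1: 2·(8+(-1)) − 4 = 10 → (10,8,-1)
replace slot 3: 2·(10+8) − (-1) = 37 → (10,8,37)
replace slot 2: 2·(10+37) − 8 = 86 → (10,86,37)

10,86,37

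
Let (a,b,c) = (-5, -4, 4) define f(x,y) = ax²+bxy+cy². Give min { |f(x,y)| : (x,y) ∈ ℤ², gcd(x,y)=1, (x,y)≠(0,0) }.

descent: ρ → (4,4,-5)  [lands on river]
river: ρ → (-5,6,3)
river: ρ → (3,6,-5)
river: ρ → (-5,4,4)
closes: descent 1, river 4
min |a| on river = 3

3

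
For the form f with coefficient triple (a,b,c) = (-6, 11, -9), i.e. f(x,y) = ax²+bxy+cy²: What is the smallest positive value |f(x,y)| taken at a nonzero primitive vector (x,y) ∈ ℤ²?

translate: b→1 (≡-11 mod 12), so (6,-11,9)→(6,1,4)
flip: (6,1,4)→(4,-1,6)
reduced (well bottom): (4,-1,6) with a≤c, −a<b≤a
well minimum |f| = |-4| = 4 (negative-definite)

4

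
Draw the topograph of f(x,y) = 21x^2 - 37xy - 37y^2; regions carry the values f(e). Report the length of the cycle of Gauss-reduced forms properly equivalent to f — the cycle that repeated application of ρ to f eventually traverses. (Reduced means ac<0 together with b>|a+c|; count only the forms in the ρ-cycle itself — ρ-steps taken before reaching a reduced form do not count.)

D = 4477, ⌊√D⌋ = 66
descent: ρ → (-37,37,21)  [lands on river]
river: ρ → (21,47,-27)
river: ρ → (-27,61,7)
river: ρ → (7,65,-9)
river: ρ → (-9,61,21)
river: ρ → (21,65,-3)
river: ρ → (-3,61,63)
river: ρ → (63,65,-1)
river: ρ → (-1,65,63)
river: ρ → (63,61,-3)
river: ρ → (-3,65,21)
river: ρ → (21,61,-9)
river: ρ → (-9,65,7)
river: ρ → (7,61,-27)
river: ρ → (-27,47,21)
river: ρ → (21,37,-37)
ρ-cycle length = 16 (tail of 1 descent step not counted)

16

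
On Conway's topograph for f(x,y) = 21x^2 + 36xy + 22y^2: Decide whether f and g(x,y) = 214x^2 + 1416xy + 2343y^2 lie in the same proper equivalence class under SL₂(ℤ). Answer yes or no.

D₁ = -552, D₂ = -552
f: translate: b→-6 (≡36 mod 42), so (21,36,22)→(21,-6,7)
f: flip: (21,-6,7)→(7,6,21)
f: reduced (well bottom): (7,6,21) with a≤c, −a<b≤a
g: translate: b→132 (≡1416 mod 428), so (214,1416,2343)→(214,132,21)
g: flip: (214,132,21)→(21,-132,214)
g: translate: b→-6 (≡-132 mod 42), so (21,-132,214)→(21,-6,7)
g: flip: (21,-6,7)→(7,6,21)
g: reduced (well bottom): (7,6,21) with a≤c, −a<b≤a
reduced forms (7, 6, 21) vs (7, 6, 21) ⇒ equivalent

yes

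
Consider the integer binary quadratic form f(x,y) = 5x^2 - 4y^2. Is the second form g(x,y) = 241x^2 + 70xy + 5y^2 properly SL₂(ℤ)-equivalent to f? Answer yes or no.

D₁ = 80, D₂ = 80
river cycle of f (length 2): (-4, 8, 1), (1, 8, -4)
river cycle of g (length 2): (-4, 8, 1), (1, 8, -4)
cycles coincide ⇒ equivalent

yes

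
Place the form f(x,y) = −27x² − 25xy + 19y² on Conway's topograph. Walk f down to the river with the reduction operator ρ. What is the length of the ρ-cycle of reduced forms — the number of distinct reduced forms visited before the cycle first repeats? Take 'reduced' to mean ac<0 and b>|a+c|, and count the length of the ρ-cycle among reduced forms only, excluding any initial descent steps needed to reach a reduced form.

D = 2677, ⌊√D⌋ = 51
descent: ρ → (19,25,-27)  [lands on river]
river: ρ → (-27,29,17)
river: ρ → (17,39,-17)
river: ρ → (-17,29,27)
river: ρ → (27,25,-19)
river: ρ → (-19,51,1)
river: ρ → (1,51,-19)
river: ρ → (-19,25,27)
river: ρ → (27,29,-17)
river: ρ → (-17,39,17)
river: ρ → (17,29,-27)
river: ρ → (-27,25,19)
river: ρ → (19,51,-1)
river: ρ → (-1,51,19)
ρ-cycle length = 14 (tail of 1 descent step not counted)

14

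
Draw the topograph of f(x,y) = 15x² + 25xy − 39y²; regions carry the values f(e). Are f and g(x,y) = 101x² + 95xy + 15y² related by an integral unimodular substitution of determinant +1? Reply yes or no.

D₁ = 2965, D₂ = 2965
river cycle of f (length 34): (-39, 53, 1), (1, 53, -39), (-39, 25, 15), (15, 35, -29), (-29, 23, 21), (21, 19, -31), (-31, 43, 9), (9, 47, -21), (-21, 37, 19), (19, 39, -19), … (24 more)
river cycle of g (length 34): (15, 25, -39), (-39, 53, 1), (1, 53, -39), (-39, 25, 15), (15, 35, -29), (-29, 23, 21), (21, 19, -31), (-31, 43, 9), (9, 47, -21), (-21, 37, 19), … (24 more)
cycles coincide ⇒ equivalent

yes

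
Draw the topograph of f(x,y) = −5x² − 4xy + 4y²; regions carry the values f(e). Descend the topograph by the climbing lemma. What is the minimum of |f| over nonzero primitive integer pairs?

descent: ρ → (4,4,-5)  [lands on river]
river: ρ → (-5,6,3)
river: ρ → (3,6,-5)
river: ρ → (-5,4,4)
closes: descent 1, river 4
min |a| on river = 3

3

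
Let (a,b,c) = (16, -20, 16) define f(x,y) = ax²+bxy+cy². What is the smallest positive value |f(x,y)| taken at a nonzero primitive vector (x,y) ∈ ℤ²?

translate: b→12 (≡-20 mod 32), so (16,-20,16)→(16,12,12)
flip: (16,12,12)→(12,-12,16)
translate: b→12 (≡-12 mod 24), so (12,-12,16)→(12,12,16)
reduced (well bottom): (12,12,16) with a≤c, −a<b≤a
well minimum = a = 12

12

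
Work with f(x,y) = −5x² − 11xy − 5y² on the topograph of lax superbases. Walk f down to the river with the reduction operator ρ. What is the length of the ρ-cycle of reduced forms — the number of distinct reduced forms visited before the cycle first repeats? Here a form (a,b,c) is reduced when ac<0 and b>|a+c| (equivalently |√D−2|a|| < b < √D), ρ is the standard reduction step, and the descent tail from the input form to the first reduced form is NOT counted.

D = 21, ⌊√D⌋ = 4
descent: ρ → (-5,1,1)
descent: ρ → (1,3,-3)  [lands on river]
river: ρ → (-3,3,1)
ρ-cycle length = 2 (tail of 2 descent steps not counted)

2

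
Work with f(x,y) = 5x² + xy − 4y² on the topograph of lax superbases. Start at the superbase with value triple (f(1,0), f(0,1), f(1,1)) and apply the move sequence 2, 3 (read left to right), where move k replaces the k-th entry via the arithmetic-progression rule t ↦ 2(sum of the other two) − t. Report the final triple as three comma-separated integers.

start (5,-4,2) = (f(1,0),f(0,1),f(1,1))
replace slot 2: 2·(5+2) − (-4) = 18 → (5,18,2)
replace slot 3: 2·(5+18) − 2 = 44 → (5,18,44)

5,18,44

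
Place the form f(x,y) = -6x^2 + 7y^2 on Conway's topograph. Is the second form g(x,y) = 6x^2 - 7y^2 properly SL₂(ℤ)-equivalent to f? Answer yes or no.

D₁ = 168, D₂ = 168
river cycle of f (length 2): (-6, 12, 1), (1, 12, -6)
river cycle of g (length 2): (6, 12, -1), (-1, 12, 6)
cycles differ ⇒ inequivalent

no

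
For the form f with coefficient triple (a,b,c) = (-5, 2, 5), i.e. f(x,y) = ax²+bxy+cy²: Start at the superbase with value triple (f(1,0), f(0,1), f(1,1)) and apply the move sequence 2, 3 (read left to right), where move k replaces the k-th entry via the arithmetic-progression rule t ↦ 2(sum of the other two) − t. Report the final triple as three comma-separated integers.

start (-5,5,2) = (f(1,0),f(0,1),f(1,1))
replace slot 2: 2·((-5)+2) − 5 = -11 → (-5,-11,2)
replace slot 3: 2·((-5)+(-11)) − 2 = -34 → (-5,-11,-34)

-5,-11,-34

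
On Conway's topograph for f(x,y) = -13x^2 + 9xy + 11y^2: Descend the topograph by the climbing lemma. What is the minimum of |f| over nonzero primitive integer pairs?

river: ρ → (11,13,-11)
river: ρ → (-11,9,13)
river: ρ → (13,17,-7)
river: ρ → (-7,25,1)
river: ρ → (1,25,-7)
river: ρ → (-7,17,13)
river: ρ → (13,9,-11)
river: ρ → (-11,13,11)
river: ρ → (11,9,-13)
river: ρ → (-13,17,7)
river: ρ → (7,25,-1)
river: ρ → (-1,25,7)
river: ρ → (7,17,-13)
river: ρ → (-13,9,11)
closes: descent 0, river 14
min |a| on river = 1

1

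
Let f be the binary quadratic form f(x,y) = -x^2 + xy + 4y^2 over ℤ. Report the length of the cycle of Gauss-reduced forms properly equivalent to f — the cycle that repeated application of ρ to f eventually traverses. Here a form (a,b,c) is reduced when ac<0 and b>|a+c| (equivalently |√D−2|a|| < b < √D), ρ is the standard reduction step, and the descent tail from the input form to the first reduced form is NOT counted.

D = 17, ⌊√D⌋ = 4
descent: ρ → (4,-1,-1)
descent: ρ → (-1,3,2)  [lands on river]
river: ρ → (2,1,-2)
river: ρ → (-2,3,1)
river: ρ → (1,3,-2)
river: ρ → (-2,1,2)
river: ρ → (2,3,-1)
ρ-cycle length = 6 (tail of 2 descent steps not counted)

6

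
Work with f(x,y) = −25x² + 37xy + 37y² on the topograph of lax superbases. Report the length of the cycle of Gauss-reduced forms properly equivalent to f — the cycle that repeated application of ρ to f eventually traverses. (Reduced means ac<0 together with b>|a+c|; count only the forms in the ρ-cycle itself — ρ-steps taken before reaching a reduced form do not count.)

D = 5069, ⌊√D⌋ = 71
river: ρ → (37,37,-25)
river: ρ → (-25,63,11)
river: ρ → (11,69,-7)
river: ρ → (-7,71,1)
river: ρ → (1,71,-7)
river: ρ → (-7,69,11)
river: ρ → (11,63,-25)
river: ρ → (-25,37,37)
ρ-cycle length = 8 (tail of 0 descent steps not counted)

8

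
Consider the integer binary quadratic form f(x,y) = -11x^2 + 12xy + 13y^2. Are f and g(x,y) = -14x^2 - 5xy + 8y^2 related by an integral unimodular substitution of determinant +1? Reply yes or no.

D₁ = 716, D₂ = 473
discriminants differ ⇒ not SL₂(ℤ)-equivalent

no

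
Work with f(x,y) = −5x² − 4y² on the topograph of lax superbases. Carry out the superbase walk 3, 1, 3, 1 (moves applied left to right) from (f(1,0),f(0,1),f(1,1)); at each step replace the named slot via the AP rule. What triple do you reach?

start (-5,-4,-9) = (f(1,0),f(0,1),f(1,1))
replace slot 3: 2·((-5)+(-4)) − (-9) = -9 → (-5,-4,-9)
replace slot 1: 2·((-4)+(-9)) − (-5) = -21 → (-21,-4,-9)
replace slot 3: 2·((-21)+(-4)) − (-9) = -41 → (-21,-4,-41)
replace slot 1: 2·((-4)+(-41)) − (-21) = -69 → (-69,-4,-41)

-69,-4,-41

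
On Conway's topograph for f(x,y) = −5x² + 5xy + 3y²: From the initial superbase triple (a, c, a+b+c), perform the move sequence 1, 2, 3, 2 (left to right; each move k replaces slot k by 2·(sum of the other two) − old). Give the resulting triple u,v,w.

start (-5,3,3) = (f(1,0),f(0,1),f(1,1))
replace slot 1: 2·(3+3) − (-5) = 17 → (17,3,3)
replace slot 2: 2·(17+3) − 3 = 37 → (17,37,3)
replace slot 3: 2·(17+37) − 3 = 105 → (17,37,105)
replace slot 2: 2·(17+105) − 37 = 207 → (17,207,105)

17,207,105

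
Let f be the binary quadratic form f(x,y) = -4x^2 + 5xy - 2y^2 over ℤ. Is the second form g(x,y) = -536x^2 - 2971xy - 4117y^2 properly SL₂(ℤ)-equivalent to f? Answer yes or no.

D₁ = -7, D₂ = -7
f is negative-definite; reduce −f:
−f: translate: b→3 (≡-5 mod 8), so (4,-5,2)→(4,3,1)
−f: flip: (4,3,1)→(1,-3,4)
−f: translate: b→1 (≡-3 mod 2), so (1,-3,4)→(1,1,2)
−f: reduced (well bottom): (1,1,2) with a≤c, −a<b≤a
flip sign back: reduced form of f is (-1,-1,-2)
g is negative-definite; reduce −g:
−g: translate: b→-245 (≡2971 mod 1072), so (536,2971,4117)→(536,-245,28)
−g: flip: (536,-245,28)→(28,245,536)
−g: translate: b→21 (≡245 mod 56), so (28,245,536)→(28,21,4)
−g: flip: (28,21,4)→(4,-21,28)
−g: translate: b→3 (≡-21 mod 8), so (4,-21,28)→(4,3,1)
−g: flip: (4,3,1)→(1,-3,4)
−g: translate: b→1 (≡-3 mod 2), so (1,-3,4)→(1,1,2)
−g: reduced (well bottom): (1,1,2) with a≤c, −a<b≤a
flip sign back: reduced form of g is (-1,-1,-2)
reduced forms (-1, -1, -2) vs (-1, -1, -2) ⇒ equivalent

yes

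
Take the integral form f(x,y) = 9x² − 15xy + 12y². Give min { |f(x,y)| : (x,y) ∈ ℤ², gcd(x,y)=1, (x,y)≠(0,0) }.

translate: b→3 (≡-15 mod 18), so (9,-15,12)→(9,3,6)
flip: (9,3,6)→(6,-3,9)
reduced (well bottom): (6,-3,9) with a≤c, −a<b≤a
well minimum = a = 6

6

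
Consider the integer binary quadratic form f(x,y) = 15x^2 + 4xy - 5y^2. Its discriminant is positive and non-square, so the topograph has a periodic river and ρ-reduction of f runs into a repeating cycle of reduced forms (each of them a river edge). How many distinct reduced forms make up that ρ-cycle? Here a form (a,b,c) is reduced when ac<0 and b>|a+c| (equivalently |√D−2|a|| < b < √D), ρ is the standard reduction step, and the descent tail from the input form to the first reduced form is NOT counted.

D = 316, ⌊√D⌋ = 17
descent: ρ → (-5,16,3)  [lands on river]
river: ρ → (3,14,-10)
river: ρ → (-10,6,7)
river: ρ → (7,8,-9)
river: ρ → (-9,10,6)
river: ρ → (6,14,-5)
ρ-cycle length = 6 (tail of 1 descent step not counted)

6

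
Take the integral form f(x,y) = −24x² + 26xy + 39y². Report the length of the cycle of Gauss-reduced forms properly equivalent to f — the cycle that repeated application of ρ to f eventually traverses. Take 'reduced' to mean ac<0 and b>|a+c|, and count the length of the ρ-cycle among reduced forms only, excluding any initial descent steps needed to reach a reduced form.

D = 4420, ⌊√D⌋ = 66
river: ρ → (39,52,-11)
river: ρ → (-11,58,24)
river: ρ → (24,38,-31)
river: ρ → (-31,24,31)
river: ρ → (31,38,-24)
river: ρ → (-24,58,11)
river: ρ → (11,52,-39)
river: ρ → (-39,26,24)
river: ρ → (24,22,-41)
river: ρ → (-41,60,5)
river: ρ → (5,60,-41)
river: ρ → (-41,22,24)
river: ρ → (24,26,-39)
river: ρ → (-39,52,11)
river: ρ → (11,58,-24)
river: ρ → (-24,38,31)
river: ρ → (31,24,-31)
river: ρ → (-31,38,24)
river: ρ → (24,58,-11)
river: ρ → (-11,52,39)
river: ρ → (39,26,-24)
river: ρ → (-24,22,41)
river: ρ → (41,60,-5)
river: ρ → (-5,60,41)
river: ρ → (41,22,-24)
river: ρ → (-24,26,39)
ρ-cycle length = 26 (tail of 0 descent steps not counted)

26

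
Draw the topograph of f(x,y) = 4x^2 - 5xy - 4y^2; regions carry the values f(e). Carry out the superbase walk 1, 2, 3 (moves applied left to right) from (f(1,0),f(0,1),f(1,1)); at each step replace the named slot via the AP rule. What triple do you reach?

start (4,-4,-5) = (f(1,0),f(0,1),f(1,1))
replace slot 1: 2·((-4)+(-5)) − 4 = -22 → (-22,-4,-5)
replace slot 2: 2·((-22)+(-5)) − (-4) = -50 → (-22,-50,-5)
replace slot 3: 2·((-22)+(-50)) − (-5) = -139 → (-22,-50,-139)

-22,-50,-139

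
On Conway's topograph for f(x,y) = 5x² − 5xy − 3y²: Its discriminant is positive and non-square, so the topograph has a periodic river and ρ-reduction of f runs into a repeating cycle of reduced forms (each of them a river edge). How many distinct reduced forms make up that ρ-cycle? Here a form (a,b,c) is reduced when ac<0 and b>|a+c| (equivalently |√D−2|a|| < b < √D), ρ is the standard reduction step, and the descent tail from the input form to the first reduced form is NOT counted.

D = 85, ⌊√D⌋ = 9
descent: ρ → (-3,5,5)  [lands on river]
river: ρ → (5,5,-3)
river: ρ → (-3,7,3)
river: ρ → (3,5,-5)
river: ρ → (-5,5,3)
river: ρ → (3,7,-3)
ρ-cycle length = 6 (tail of 1 descent step not counted)

6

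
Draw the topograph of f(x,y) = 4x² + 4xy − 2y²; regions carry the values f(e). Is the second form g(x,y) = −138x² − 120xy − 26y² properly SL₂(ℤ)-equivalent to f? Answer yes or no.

D₁ = 48, D₂ = 48
river cycle of f (length 2): (-2, 4, 4), (4, 4, -2)
river cycle of g (length 2): (-2, 4, 4), (4, 4, -2)
cycles coincide ⇒ equivalent

yes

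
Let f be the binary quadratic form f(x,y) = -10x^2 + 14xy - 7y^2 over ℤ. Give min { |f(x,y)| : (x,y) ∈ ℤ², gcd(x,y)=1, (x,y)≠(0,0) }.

translate: b→6 (≡-14 mod 20), so (10,-14,7)→(10,6,3)
flip: (10,6,3)→(3,-6,10)
translate: b→0 (≡-6 mod 6), so (3,-6,10)→(3,0,7)
reduced (well bottom): (3,0,7) with a≤c, −a<b≤a
well minimum |f| = |-3| = 3 (negative-definite)

3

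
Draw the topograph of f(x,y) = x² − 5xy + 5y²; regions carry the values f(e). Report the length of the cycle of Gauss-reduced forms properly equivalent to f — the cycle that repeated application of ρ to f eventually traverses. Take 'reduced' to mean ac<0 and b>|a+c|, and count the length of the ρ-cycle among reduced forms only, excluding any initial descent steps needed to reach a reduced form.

D = 5, ⌊√D⌋ = 2
descent: ρ → (5,5,1)
descent: ρ → (1,1,-1)  [lands on river]
river: ρ → (-1,1,1)
ρ-cycle length = 2 (tail of 2 descent steps not counted)

2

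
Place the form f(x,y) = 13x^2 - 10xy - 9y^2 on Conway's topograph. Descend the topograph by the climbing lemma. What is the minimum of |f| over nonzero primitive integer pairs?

descent: ρ → (-9,10,13)  [lands on river]
river: ρ → (13,16,-6)
river: ρ → (-6,20,7)
river: ρ → (7,22,-3)
river: ρ → (-3,20,14)
river: ρ → (14,8,-9)
closes: descent 1, river 6
min |a| on river = 3

3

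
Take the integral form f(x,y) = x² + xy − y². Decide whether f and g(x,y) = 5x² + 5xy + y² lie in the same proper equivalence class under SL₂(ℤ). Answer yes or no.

D₁ = 5, D₂ = 5
river cycle of f (length 2): (-1, 1, 1), (1, 1, -1)
river cycle of g (length 2): (1, 1, -1), (-1, 1, 1)
cycles coincide ⇒ equivalent

yes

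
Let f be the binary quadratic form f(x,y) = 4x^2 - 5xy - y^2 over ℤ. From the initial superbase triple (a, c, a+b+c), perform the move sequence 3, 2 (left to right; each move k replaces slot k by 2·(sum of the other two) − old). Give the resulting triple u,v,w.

start (4,-1,-2) = (f(1,0),f(0,1),f(1,1))
replace slot 3: 2·(4+(-1)) − (-2) = 8 → (4,-1,8)
replace slot 2: 2·(4+8) − (-1) = 25 → (4,25,8)

4,25,8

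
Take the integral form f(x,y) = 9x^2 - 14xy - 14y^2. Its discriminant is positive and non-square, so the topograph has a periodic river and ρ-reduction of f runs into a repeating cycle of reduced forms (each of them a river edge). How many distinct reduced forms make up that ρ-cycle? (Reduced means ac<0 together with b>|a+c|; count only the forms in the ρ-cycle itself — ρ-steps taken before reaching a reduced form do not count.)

D = 700, ⌊√D⌋ = 26
descent: ρ → (-14,14,9)  [lands on river]
river: ρ → (9,22,-6)
river: ρ → (-6,26,1)
river: ρ → (1,26,-6)
river: ρ → (-6,22,9)
river: ρ → (9,14,-14)
ρ-cycle length = 6 (tail of 1 descent step not counted)

6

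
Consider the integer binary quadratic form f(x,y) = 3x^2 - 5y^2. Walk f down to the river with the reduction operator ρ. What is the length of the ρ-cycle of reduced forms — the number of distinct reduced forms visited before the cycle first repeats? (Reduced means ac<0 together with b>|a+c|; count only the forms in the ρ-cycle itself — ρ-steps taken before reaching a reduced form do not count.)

D = 60, ⌊√D⌋ = 7
descent: ρ → (-5,0,3)
descent: ρ → (3,6,-2)  [lands on river]
river: ρ → (-2,6,3)
ρ-cycle length = 2 (tail of 2 descent steps not counted)

2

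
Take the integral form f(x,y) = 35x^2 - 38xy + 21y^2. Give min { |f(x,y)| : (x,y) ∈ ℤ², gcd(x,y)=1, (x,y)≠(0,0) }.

translate: b→32 (≡-38 mod 70), so (35,-38,21)→(35,32,18)
flip: (35,32,18)→(18,-32,35)
translate: b→4 (≡-32 mod 36), so (18,-32,35)→(18,4,21)
reduced (well bottom): (18,4,21) with a≤c, −a<b≤a
well minimum = a = 18

18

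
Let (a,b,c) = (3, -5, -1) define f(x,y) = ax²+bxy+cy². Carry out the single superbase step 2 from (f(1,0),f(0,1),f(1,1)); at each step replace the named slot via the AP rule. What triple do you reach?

start (3,-1,-3) = (f(1,0),f(0,1),f(1,1))
replace slot 2: 2·(3+(-3)) − (-1) = 1 → (3,1,-3)

3,1,-3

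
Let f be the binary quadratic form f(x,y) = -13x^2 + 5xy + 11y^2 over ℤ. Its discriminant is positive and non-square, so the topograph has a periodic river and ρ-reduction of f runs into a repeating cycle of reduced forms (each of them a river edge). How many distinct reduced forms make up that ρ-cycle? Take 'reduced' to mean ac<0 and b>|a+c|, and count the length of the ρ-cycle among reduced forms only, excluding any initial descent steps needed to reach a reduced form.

D = 597, ⌊√D⌋ = 24
river: ρ → (11,17,-7)
river: ρ → (-7,11,17)
river: ρ → (17,23,-1)
river: ρ → (-1,23,17)
river: ρ → (17,11,-7)
river: ρ → (-7,17,11)
river: ρ → (11,5,-13)
river: ρ → (-13,21,3)
river: ρ → (3,21,-13)
river: ρ → (-13,5,11)
ρ-cycle length = 10 (tail of 0 descent steps not counted)

10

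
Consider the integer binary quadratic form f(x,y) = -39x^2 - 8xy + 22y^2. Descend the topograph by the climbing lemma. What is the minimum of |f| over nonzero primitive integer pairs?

descent: ρ → (22,52,-9)  [lands on river]
river: ρ → (-9,56,10)
river: ρ → (10,44,-39)
river: ρ → (-39,34,15)
river: ρ → (15,56,-6)
river: ρ → (-6,52,33)
river: ρ → (33,14,-25)
river: ρ → (-25,36,22)
closes: descent 1, river 8
min |a| on river = 6

6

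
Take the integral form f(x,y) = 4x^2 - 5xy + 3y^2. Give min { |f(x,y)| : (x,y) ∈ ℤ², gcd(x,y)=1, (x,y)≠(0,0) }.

translate: b→3 (≡-5 mod 8), so (4,-5,3)→(4,3,2)
flip: (4,3,2)→(2,-3,4)
translate: b→1 (≡-3 mod 4), so (2,-3,4)→(2,1,3)
reduced (well bottom): (2,1,3) with a≤c, −a<b≤a
well minimum = a = 2

2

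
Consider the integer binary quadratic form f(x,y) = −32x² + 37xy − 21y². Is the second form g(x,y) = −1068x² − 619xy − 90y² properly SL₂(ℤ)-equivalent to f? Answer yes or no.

D₁ = -1319, D₂ = -1319
f is negative-definite; reduce −f:
−f: translate: b→27 (≡-37 mod 64), so (32,-37,21)→(32,27,16)
−f: flip: (32,27,16)→(16,-27,32)
−f: translate: b→5 (≡-27 mod 32), so (16,-27,32)→(16,5,21)
−f: reduced (well bottom): (16,5,21) with a≤c, −a<b≤a
flip sign back: reduced form of f is (-16,-5,-21)
g is negative-definite; reduce −g:
−g: flip: (1068,619,90)→(90,-619,1068)
−g: translate: b→-79 (≡-619 mod 180), so (90,-619,1068)→(90,-79,21)
−g: flip: (90,-79,21)→(21,79,90)
−g: translate: b→-5 (≡79 mod 42), so (21,79,90)→(21,-5,16)
−g: flip: (21,-5,16)→(16,5,21)
−g: reduced (well bottom): (16,5,21) with a≤c, −a<b≤a
flip sign back: reduced form of g is (-16,-5,-21)
reduced forms (-16, -5, -21) vs (-16, -5, -21) ⇒ equivalent

yes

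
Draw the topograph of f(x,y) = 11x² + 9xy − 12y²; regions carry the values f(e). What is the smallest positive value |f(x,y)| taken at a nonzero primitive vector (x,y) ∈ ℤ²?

river: ρ → (-12,15,8)
river: ρ → (8,17,-10)
river: ρ → (-10,23,2)
river: ρ → (2,21,-21)
river: ρ → (-21,21,2)
river: ρ → (2,23,-10)
river: ρ → (-10,17,8)
river: ρ → (8,15,-12)
river: ρ → (-12,9,11)
river: ρ → (11,13,-10)
river: ρ → (-10,7,14)
river: ρ → (14,21,-3)
river: ρ → (-3,21,14)
river: ρ → (14,7,-10)
river: ρ → (-10,13,11)
river: ρ → (11,9,-12)
closes: descent 0, river 16
min |a| on river = 2

2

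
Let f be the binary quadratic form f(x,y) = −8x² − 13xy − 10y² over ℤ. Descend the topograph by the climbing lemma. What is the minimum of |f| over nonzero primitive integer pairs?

translate: b→-3 (≡13 mod 16), so (8,13,10)→(8,-3,5)
flip: (8,-3,5)→(5,3,8)
reduced (well bottom): (5,3,8) with a≤c, −a<b≤a
well minimum |f| = |-5| = 5 (negative-definite)

5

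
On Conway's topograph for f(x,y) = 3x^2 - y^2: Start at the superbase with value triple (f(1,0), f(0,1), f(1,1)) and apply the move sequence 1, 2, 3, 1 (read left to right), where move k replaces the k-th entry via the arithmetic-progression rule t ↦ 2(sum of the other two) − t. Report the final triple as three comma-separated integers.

start (3,-1,2) = (f(1,0),f(0,1),f(1,1))
replace slot 1: 2·((-1)+2) − 3 = -1 → (-1,-1,2)
replace slot 2: 2·((-1)+2) − (-1) = 3 → (-1,3,2)
replace slot 3: 2·((-1)+3) − 2 = 2 → (-1,3,2)
replace slot 1: 2·(3+2) − (-1) = 11 → (11,3,2)

11,3,2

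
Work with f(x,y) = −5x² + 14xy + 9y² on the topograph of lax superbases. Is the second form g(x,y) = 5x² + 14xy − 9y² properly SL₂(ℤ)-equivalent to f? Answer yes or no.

D₁ = 376, D₂ = 376
river cycle of f (length 16): (9, 4, -10), (-10, 16, 3), (3, 14, -15), (-15, 16, 2), (2, 16, -15), (-15, 14, 3), (3, 16, -10), (-10, 4, 9), (9, 14, -5), (-5, 16, 6), … (6 more)
river cycle of g (length 16): (-9, 4, 10), (10, 16, -3), (-3, 14, 15), (15, 16, -2), (-2, 16, 15), (15, 14, -3), (-3, 16, 10), (10, 4, -9), (-9, 14, 5), (5, 16, -6), … (6 more)
cycles differ ⇒ inequivalent

no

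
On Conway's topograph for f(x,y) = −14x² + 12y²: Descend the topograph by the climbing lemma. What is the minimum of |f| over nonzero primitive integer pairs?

descent: ρ → (12,24,-2)  [lands on river]
river: ρ → (-2,24,12)
closes: descent 1, river 2
min |a| on river = 2

2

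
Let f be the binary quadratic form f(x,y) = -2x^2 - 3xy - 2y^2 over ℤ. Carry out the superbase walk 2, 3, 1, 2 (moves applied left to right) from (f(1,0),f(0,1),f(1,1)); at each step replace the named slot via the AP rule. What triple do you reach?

start (-2,-2,-7) = (f(1,0),f(0,1),f(1,1))
replace slot 2: 2·((-2)+(-7)) − (-2) = -16 → (-2,-16,-7)
replace slot 3: 2·((-2)+(-16)) − (-7) = -29 → (-2,-16,-29)
replace slot 1: 2·((-16)+(-29)) − (-2) = -88 → (-88,-16,-29)
replace slot 2: 2·((-88)+(-29)) − (-16) = -218 → (-88,-218,-29)

-88,-218,-29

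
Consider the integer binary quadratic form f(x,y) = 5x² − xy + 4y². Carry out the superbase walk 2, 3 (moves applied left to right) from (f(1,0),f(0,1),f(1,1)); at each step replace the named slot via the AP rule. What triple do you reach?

start (5,4,8) = (f(1,0),f(0,1),f(1,1))
replace slot 2: 2·(5+8) − 4 = 22 → (5,22,8)
replace slot 3: 2·(5+22) − 8 = 46 → (5,22,46)

5,22,46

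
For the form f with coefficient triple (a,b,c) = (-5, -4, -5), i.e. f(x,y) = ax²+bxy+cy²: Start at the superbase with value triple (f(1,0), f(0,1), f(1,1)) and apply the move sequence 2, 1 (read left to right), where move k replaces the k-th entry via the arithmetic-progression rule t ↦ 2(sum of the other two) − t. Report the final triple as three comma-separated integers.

start (-5,-5,-14) = (f(1,0),f(0,1),f(1,1))
replace slot 2: 2·((-5)+(-14)) − (-5) = -33 → (-5,-33,-14)
replace slot 1: 2·((-33)+(-14)) − (-5) = -89 → (-89,-33,-14)

-89,-33,-14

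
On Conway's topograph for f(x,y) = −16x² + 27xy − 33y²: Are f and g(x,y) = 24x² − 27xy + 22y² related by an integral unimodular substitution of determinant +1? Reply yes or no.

D₁ = -1383, D₂ = -1383
f is negative-definite; reduce −f:
−f: translate: b→5 (≡-27 mod 32), so (16,-27,33)→(16,5,22)
−f: reduced (well bottom): (16,5,22) with a≤c, −a<b≤a
flip sign back: reduced form of f is (-16,-5,-22)
g: translate: b→21 (≡-27 mod 48), so (24,-27,22)→(24,21,19)
g: flip: (24,21,19)→(19,-21,24)
g: translate: b→17 (≡-21 mod 38), so (19,-21,24)→(19,17,22)
g: reduced (well bottom): (19,17,22) with a≤c, −a<b≤a
reduced forms (-16, -5, -22) vs (19, 17, 22) ⇒ inequivalent

no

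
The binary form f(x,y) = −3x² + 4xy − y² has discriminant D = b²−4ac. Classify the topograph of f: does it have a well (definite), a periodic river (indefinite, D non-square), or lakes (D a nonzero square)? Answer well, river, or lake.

D = b²−4ac = 4² − 4·(-3)·(-1) = 4
D = 2² is a perfect square ⇒ form factors over ℤ ⇒ lakes

lake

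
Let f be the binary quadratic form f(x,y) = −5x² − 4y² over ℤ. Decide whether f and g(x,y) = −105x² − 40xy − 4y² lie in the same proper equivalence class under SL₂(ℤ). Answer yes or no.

D₁ = -80, D₂ = -80
f is negative-definite; reduce −f:
−f: flip: (5,0,4)→(4,0,5)
−f: reduced (well bottom): (4,0,5) with a≤c, −a<b≤a
flip sign back: reduced form of f is (-4,0,-5)
g is negative-definite; reduce −g:
−g: flip: (105,40,4)→(4,-40,105)
−g: translate: b→0 (≡-40 mod 8), so (4,-40,105)→(4,0,5)
−g: reduced (well bottom): (4,0,5) with a≤c, −a<b≤a
flip sign back: reduced form of g is (-4,0,-5)
reduced forms (-4, 0, -5) vs (-4, 0, -5) ⇒ equivalent

yes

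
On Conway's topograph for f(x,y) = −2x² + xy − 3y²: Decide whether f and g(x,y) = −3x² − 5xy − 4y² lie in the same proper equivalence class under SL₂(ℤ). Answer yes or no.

D₁ = -23, D₂ = -23
f is negative-definite; reduce −f:
−f: reduced (well bottom): (2,-1,3) with a≤c, −a<b≤a
flip sign back: reduced form of f is (-2,1,-3)
g is negative-definite; reduce −g:
−g: translate: b→-1 (≡5 mod 6), so (3,5,4)→(3,-1,2)
−g: flip: (3,-1,2)→(2,1,3)
−g: reduced (well bottom): (2,1,3) with a≤c, −a<b≤a
flip sign back: reduced form of g is (-2,-1,-3)
reduced forms (-2, 1, -3) vs (-2, -1, -3) ⇒ inequivalent

no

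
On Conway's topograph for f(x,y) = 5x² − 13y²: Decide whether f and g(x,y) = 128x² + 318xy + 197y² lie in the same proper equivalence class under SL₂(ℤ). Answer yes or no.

D₁ = 260, D₂ = 260
river cycle of f (length 10): (5, 10, -8), (-8, 6, 7), (7, 8, -7), (-7, 6, 8), (8, 10, -5), (-5, 10, 8), (8, 6, -7), (-7, 8, 7), (7, 6, -8), (-8, 10, 5)
river cycle of g (length 10): (7, 8, -7), (-7, 6, 8), (8, 10, -5), (-5, 10, 8), (8, 6, -7), (-7, 8, 7), (7, 6, -8), (-8, 10, 5), (5, 10, -8), (-8, 6, 7)
cycles coincide ⇒ equivalent

yes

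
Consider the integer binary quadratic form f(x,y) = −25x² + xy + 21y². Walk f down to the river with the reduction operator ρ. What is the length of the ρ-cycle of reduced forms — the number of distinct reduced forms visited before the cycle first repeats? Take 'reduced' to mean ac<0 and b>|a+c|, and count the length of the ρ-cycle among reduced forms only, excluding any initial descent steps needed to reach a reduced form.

D = 2101, ⌊√D⌋ = 45
descent: ρ → (21,41,-5)  [lands on river]
river: ρ → (-5,39,29)
river: ρ → (29,19,-15)
river: ρ → (-15,41,7)
river: ρ → (7,43,-9)
river: ρ → (-9,29,35)
river: ρ → (35,41,-3)
river: ρ → (-3,43,21)
ρ-cycle length = 8 (tail of 1 descent step not counted)

8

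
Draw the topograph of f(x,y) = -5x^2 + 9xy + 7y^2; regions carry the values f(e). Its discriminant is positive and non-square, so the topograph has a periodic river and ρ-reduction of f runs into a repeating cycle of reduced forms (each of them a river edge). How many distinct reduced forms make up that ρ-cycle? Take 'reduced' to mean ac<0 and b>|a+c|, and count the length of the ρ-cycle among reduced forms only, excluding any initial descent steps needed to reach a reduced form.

D = 221, ⌊√D⌋ = 14
river: ρ → (7,5,-7)
river: ρ → (-7,9,5)
river: ρ → (5,11,-5)
river: ρ → (-5,9,7)
ρ-cycle length = 4 (tail of 0 descent steps not counted)

4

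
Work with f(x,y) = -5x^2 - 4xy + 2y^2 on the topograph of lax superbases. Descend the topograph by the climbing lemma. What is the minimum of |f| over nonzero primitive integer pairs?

descent: ρ → (2,4,-5)  [lands on river]
river: ρ → (-5,6,1)
river: ρ → (1,6,-5)
river: ρ → (-5,4,2)
closes: descent 1, river 4
min |a| on river = 1

1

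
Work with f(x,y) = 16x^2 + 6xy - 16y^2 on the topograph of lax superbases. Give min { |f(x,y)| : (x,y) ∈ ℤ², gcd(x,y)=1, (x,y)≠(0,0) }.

river: ρ → (-16,26,6)
river: ρ → (6,22,-24)
river: ρ → (-24,26,4)
river: ρ → (4,30,-10)
river: ρ → (-10,30,4)
river: ρ → (4,26,-24)
river: ρ → (-24,22,6)
river: ρ → (6,26,-16)
river: ρ → (-16,6,16)
river: ρ → (16,26,-6)
river: ρ → (-6,22,24)
river: ρ → (24,26,-4)
river: ρ → (-4,30,10)
river: ρ → (10,30,-4)
river: ρ → (-4,26,24)
river: ρ → (24,22,-6)
river: ρ → (-6,26,16)
river: ρ → (16,6,-16)
closes: descent 0, river 18
min |a| on river = 4

4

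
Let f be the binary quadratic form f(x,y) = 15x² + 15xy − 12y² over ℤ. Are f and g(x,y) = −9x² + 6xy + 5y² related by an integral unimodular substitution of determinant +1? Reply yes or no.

D₁ = 945, D₂ = 216
discriminants differ ⇒ not SL₂(ℤ)-equivalent

no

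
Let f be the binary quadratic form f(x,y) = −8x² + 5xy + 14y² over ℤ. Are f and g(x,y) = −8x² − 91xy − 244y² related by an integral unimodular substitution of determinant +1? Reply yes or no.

D₁ = 473, D₂ = 473
river cycle of f (length 4): (-8, 21, 1), (1, 21, -8), (-8, 11, 11), (11, 11, -8)
river cycle of g (length 4): (-8, 21, 1), (1, 21, -8), (-8, 11, 11), (11, 11, -8)
cycles coincide ⇒ equivalent

yes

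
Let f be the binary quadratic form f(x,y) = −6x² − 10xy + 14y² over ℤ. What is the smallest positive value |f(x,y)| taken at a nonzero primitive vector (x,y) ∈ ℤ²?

descent: ρ → (14,10,-6)  [lands on river]
river: ρ → (-6,14,10)
river: ρ → (10,6,-10)
river: ρ → (-10,14,6)
river: ρ → (6,10,-14)
river: ρ → (-14,18,2)
river: ρ → (2,18,-14)
river: ρ → (-14,10,6)
river: ρ → (6,14,-10)
river: ρ → (-10,6,10)
river: ρ → (10,14,-6)
river: ρ → (-6,10,14)
river: ρ → (14,18,-2)
river: ρ → (-2,18,14)
closes: descent 1, river 14
min |a| on river = 2

2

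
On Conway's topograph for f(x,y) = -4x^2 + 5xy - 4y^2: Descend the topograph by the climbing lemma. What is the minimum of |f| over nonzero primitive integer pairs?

translate: b→3 (≡-5 mod 8), so (4,-5,4)→(4,3,3)
flip: (4,3,3)→(3,-3,4)
translate: b→3 (≡-3 mod 6), so (3,-3,4)→(3,3,4)
reduced (well bottom): (3,3,4) with a≤c, −a<b≤a
well minimum |f| = |-3| = 3 (negative-definite)

3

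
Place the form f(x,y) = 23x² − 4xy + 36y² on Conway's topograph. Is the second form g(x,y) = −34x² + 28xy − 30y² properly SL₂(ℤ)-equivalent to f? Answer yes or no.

D₁ = -3296, D₂ = -3296
f: reduced (well bottom): (23,-4,36) with a≤c, −a<b≤a
g is negative-definite; reduce −g:
−g: flip: (34,-28,30)→(30,28,34)
−g: reduced (well bottom): (30,28,34) with a≤c, −a<b≤a
flip sign back: reduced form of g is (-30,-28,-34)
reduced forms (23, -4, 36) vs (-30, -28, -34) ⇒ inequivalent

no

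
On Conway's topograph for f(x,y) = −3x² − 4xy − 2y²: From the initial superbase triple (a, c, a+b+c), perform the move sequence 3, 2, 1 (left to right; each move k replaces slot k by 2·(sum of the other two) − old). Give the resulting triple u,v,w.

start (-3,-2,-9) = (f(1,0),f(0,1),f(1,1))
replace slot 3: 2·((-3)+(-2)) − (-9) = -1 → (-3,-2,-1)
replace slot 2: 2·((-3)+(-1)) − (-2) = -6 → (-3,-6,-1)
replace slot 1: 2·((-6)+(-1)) − (-3) = -11 → (-11,-6,-1)

-11,-6,-1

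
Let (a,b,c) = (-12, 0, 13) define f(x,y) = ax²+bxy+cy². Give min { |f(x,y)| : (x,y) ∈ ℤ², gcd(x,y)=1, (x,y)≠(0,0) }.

descent: ρ → (13,0,-12)
descent: ρ → (-12,24,1)  [lands on river]
river: ρ → (1,24,-12)
closes: descent 2, river 2
min |a| on river = 1

1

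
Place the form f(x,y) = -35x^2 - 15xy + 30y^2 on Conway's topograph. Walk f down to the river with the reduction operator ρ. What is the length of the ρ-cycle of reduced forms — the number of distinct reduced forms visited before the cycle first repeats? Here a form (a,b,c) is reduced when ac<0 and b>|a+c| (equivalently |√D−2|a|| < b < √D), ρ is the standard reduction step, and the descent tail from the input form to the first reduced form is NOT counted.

D = 4425, ⌊√D⌋ = 66
descent: ρ → (30,15,-35)  [lands on river]
river: ρ → (-35,55,10)
river: ρ → (10,65,-5)
river: ρ → (-5,65,10)
river: ρ → (10,55,-35)
river: ρ → (-35,15,30)
river: ρ → (30,45,-20)
river: ρ → (-20,35,40)
river: ρ → (40,45,-15)
river: ρ → (-15,45,40)
river: ρ → (40,35,-20)
river: ρ → (-20,45,30)
ρ-cycle length = 12 (tail of 1 descent step not counted)

12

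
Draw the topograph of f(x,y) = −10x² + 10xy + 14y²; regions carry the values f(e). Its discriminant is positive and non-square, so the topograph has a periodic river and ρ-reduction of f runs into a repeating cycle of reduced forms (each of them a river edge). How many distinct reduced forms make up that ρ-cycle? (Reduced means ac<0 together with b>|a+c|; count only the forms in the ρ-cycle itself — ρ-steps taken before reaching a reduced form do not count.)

D = 660, ⌊√D⌋ = 25
river: ρ → (14,18,-6)
river: ρ → (-6,18,14)
river: ρ → (14,10,-10)
river: ρ → (-10,10,14)
ρ-cycle length = 4 (tail of 0 descent steps not counted)

4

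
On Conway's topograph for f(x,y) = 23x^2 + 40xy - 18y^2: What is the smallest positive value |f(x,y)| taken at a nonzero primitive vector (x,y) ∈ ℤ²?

river: ρ → (-18,32,31)
river: ρ → (31,30,-19)
river: ρ → (-19,46,15)
river: ρ → (15,44,-22)
river: ρ → (-22,44,15)
river: ρ → (15,46,-19)
river: ρ → (-19,30,31)
river: ρ → (31,32,-18)
river: ρ → (-18,40,23)
river: ρ → (23,52,-6)
river: ρ → (-6,56,5)
river: ρ → (5,54,-17)
river: ρ → (-17,48,14)
river: ρ → (14,36,-35)
river: ρ → (-35,34,15)
river: ρ → (15,56,-2)
river: ρ → (-2,56,15)
river: ρ → (15,34,-35)
river: ρ → (-35,36,14)
river: ρ → (14,48,-17)
river: ρ → (-17,54,5)
river: ρ → (5,56,-6)
river: ρ → (-6,52,23)
river: ρ → (23,40,-18)
closes: descent 0, river 24
min |a| on river = 2

2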